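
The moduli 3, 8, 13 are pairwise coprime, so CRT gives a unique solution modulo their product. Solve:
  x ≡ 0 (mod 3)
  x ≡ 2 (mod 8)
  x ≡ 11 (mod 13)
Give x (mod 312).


Moduli 3, 8, 13 are pairwise coprime; by CRT there is a unique solution modulo M = 3 · 8 · 13 = 312.
Solve pairwise, accumulating the modulus:
  Start with x ≡ 0 (mod 3).
  Combine with x ≡ 2 (mod 8): since gcd(3, 8) = 1, we get a unique residue mod 24.
    Write x = 0 + 3·t and substitute into x ≡ 2 (mod 8): 3·t ≡ 2 − 0 = 2 (mod 8).
    The inverse of 3 mod 8 is 3 (since 3·3 = 9 = 1·8 + 1), so t ≡ 3·2 = 6 ≡ 6 (mod 8).
    Then x = 0 + 3·6 = 18, valid modulo lcm(3, 8) = 24: x ≡ 18 (mod 24).
  Combine with x ≡ 11 (mod 13): since gcd(24, 13) = 1, we get a unique residue mod 312.
    Write x = 18 + 24·t and substitute into x ≡ 11 (mod 13): 24·t ≡ 11 − 18 = -7 (mod 13).
    Reduce coefficients mod 13: 11·t ≡ 6 (mod 13).
    The inverse of 11 mod 13 is 6 (since 11·6 = 66 = 5·13 + 1), so t ≡ 6·6 = 36 ≡ 10 (mod 13).
    Then x = 18 + 24·10 = 258, valid modulo lcm(24, 13) = 312: x ≡ 258 (mod 312).
Verify: 258 mod 3 = 0 ✓, 258 mod 8 = 2 ✓, 258 mod 13 = 11 ✓.

x ≡ 258 (mod 312).


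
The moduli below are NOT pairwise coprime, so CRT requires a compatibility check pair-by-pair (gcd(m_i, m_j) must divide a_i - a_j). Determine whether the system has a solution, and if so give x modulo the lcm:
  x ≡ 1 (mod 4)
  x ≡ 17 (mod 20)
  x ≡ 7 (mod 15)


Moduli 4, 20, 15 are not pairwise coprime, so CRT works modulo lcm(m_i) when all pairwise compatibility conditions hold.
Pairwise compatibility: gcd(m_i, m_j) must divide a_i - a_j for every pair.
Merge one congruence at a time:
  Start: x ≡ 1 (mod 4).
  Combine with x ≡ 17 (mod 20): gcd(4, 20) = 4; 17 - 1 = 16, which IS divisible by 4, so compatible.
    Write x = 1 + 4·t and substitute into x ≡ 17 (mod 20): 4·t ≡ 17 − 1 = 16 (mod 20).
    Divide the congruence (and modulus) by g = 4: 1·t ≡ 4 (mod 5).
    So t ≡ 4 (mod 5).
    Then x = 1 + 4·4 = 17, valid modulo lcm(4, 20) = 20: x ≡ 17 (mod 20).
  Combine with x ≡ 7 (mod 15): gcd(20, 15) = 5; 7 - 17 = -10, which IS divisible by 5, so compatible.
    Write x = 17 + 20·t and substitute into x ≡ 7 (mod 15): 20·t ≡ 7 − 17 = -10 (mod 15).
    Divide the congruence (and modulus) by g = 5: 4·t ≡ -2 (mod 3).
    Reduce coefficients mod 3: 1·t ≡ 1 (mod 3).
    So t ≡ 1 (mod 3).
    Then x = 17 + 20·1 = 37, valid modulo lcm(20, 15) = 60: x ≡ 37 (mod 60).
Verify: 37 mod 4 = 1, 37 mod 20 = 17, 37 mod 15 = 7.

x ≡ 37 (mod 60).


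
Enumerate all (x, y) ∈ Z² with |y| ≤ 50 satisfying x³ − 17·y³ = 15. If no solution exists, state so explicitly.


The equation is x³ - 17y³ = 15. For fixed y, x³ = 17·y³ + 15, so a solution requires the RHS to be a perfect cube.
Strategy: iterate y from -50 to 50, compute RHS = 17·y³ + 15, and check whether it is a (positive or negative) perfect cube.
Check small values of y:
  y = 0: RHS = 15 is not a perfect cube.
  y = 1: RHS = 32 is not a perfect cube.
  y = -1: RHS = -2 is not a perfect cube.
  y = 2: RHS = 151 is not a perfect cube.
  y = -2: RHS = -121 is not a perfect cube.
  y = 3: RHS = 474 is not a perfect cube.
  y = -3: RHS = -444 is not a perfect cube.
Continuing the search up to |y| = 50 finds no solutions either.
No (x, y) in the scanned range satisfies the equation.

No integer solutions with |y| ≤ 50.


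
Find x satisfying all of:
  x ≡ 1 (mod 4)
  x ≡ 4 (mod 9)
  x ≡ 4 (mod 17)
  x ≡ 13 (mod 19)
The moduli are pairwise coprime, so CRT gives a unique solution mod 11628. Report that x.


Product of moduli M = 4 · 9 · 17 · 19 = 11628.
Merge one congruence at a time:
  Start: x ≡ 1 (mod 4).
  Combine with x ≡ 4 (mod 9); new modulus lcm = 36.
    Write x = 1 + 4·t and substitute into x ≡ 4 (mod 9): 4·t ≡ 4 − 1 = 3 (mod 9).
    The inverse of 4 mod 9 is 7 (since 4·7 = 28 = 3·9 + 1), so t ≡ 7·3 = 21 ≡ 3 (mod 9).
    Then x = 1 + 4·3 = 13, valid modulo lcm(4, 9) = 36: x ≡ 13 (mod 36).
  Combine with x ≡ 4 (mod 17); new modulus lcm = 612.
    Write x = 13 + 36·t and substitute into x ≡ 4 (mod 17): 36·t ≡ 4 − 13 = -9 (mod 17).
    Reduce coefficients mod 17: 2·t ≡ 8 (mod 17).
    The inverse of 2 mod 17 is 9 (since 2·9 = 18 = 1·17 + 1), so t ≡ 9·8 = 72 ≡ 4 (mod 17).
    Then x = 13 + 36·4 = 157, valid modulo lcm(36, 17) = 612: x ≡ 157 (mod 612).
  Combine with x ≡ 13 (mod 19); new modulus lcm = 11628.
    Write x = 157 + 612·t and substitute into x ≡ 13 (mod 19): 612·t ≡ 13 − 157 = -144 (mod 19).
    Reduce coefficients mod 19: 4·t ≡ 8 (mod 19).
    The inverse of 4 mod 19 is 5 (since 4·5 = 20 = 1·19 + 1), so t ≡ 5·8 = 40 ≡ 2 (mod 19).
    Then x = 157 + 612·2 = 1381, valid modulo lcm(612, 19) = 11628: x ≡ 1381 (mod 11628).
Verify against each original: 1381 mod 4 = 1, 1381 mod 9 = 4, 1381 mod 17 = 4, 1381 mod 19 = 13.

x ≡ 1381 (mod 11628).


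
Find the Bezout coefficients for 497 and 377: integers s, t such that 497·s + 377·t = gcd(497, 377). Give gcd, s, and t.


Euclidean algorithm on (497, 377) — divide until remainder is 0:
  497 = 1 · 377 + 120
  377 = 3 · 120 + 17
  120 = 7 · 17 + 1
  17 = 17 · 1 + 0
gcd(497, 377) = 1.
Track Bezout coefficients alongside the remainders: start with r₀ = 497 = a·1 + b·0 (s = 1, t = 0) and r₁ = 377 = a·0 + b·1 (s = 0, t = 1); each new remainder r_{k+1} = r_{k-1} − q_k·r_k inherits s_{k+1} = s_{k-1} − q_k·s_k, t_{k+1} = t_{k-1} − q_k·t_k, so r_k = a·s_k + b·t_k at every step:
  q = 1: r = 120, s = 1 − 1·0 = 1, t = 0 − 1·1 = -1  (check: 497·1 + 377·(-1) = 120)
  q = 3: r = 17, s = 0 − 3·1 = -3, t = 1 − 3·(-1) = 4  (check: 497·(-3) + 377·4 = 17)
  q = 7: r = 1, s = 1 − 7·(-3) = 22, t = -1 − 7·4 = -29  (check: 497·22 + 377·(-29) = 1)
The row with r = 1 (the gcd) gives the Bezout coefficients s = 22, t = -29.
Result: 497 · (22) + 377 · (-29) = 1.

gcd(497, 377) = 1; s = 22, t = -29 (check: 497·22 + 377·(-29) = 1).


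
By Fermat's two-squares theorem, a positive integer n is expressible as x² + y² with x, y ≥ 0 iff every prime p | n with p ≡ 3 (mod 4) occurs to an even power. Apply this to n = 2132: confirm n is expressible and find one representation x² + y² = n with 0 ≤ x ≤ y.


Step 1: Factor n = 2132 = 2^2 · 13 · 41.
Step 2: Check the mod-4 condition on each prime factor: 2 = 2 (special); 13 ≡ 1 (mod 4), exponent 1; 41 ≡ 1 (mod 4), exponent 1.
All primes ≡ 3 (mod 4) appear to even exponent (or don't appear), so by the two-squares theorem n IS expressible as a sum of two squares.
Step 3: Build a representation. Group n = k² · m with k = 2 and m = 13 · 41 = 533 (a product of primes ≡ 1 (mod 4)); a representation of m scales to one of n via (k·x)² + (k·y)² = k²(x² + y²). Each prime p ≡ 1 (mod 4) is itself a sum of two squares; find a² by testing p − a² for a perfect square:
  13: 13 − 1² = 12, 13 − 2² = 9 = 3² ⇒ 13 = 2² + 3².
  41: 41 − 1² = 40, 41 − 2² = 37, 41 − 3² = 32, 41 − 4² = 25 = 5² ⇒ 41 = 4² + 5².
  Combine using the Brahmagupta–Fibonacci identity (a² + b²)(c² + d²) = (ac − bd)² + (ad + bc)² = (ac + bd)² + (ad − bc)²:
  13 · 41 = 533: from (2² + 3²)(4² + 5²), take (2·4 − 3·5, 2·5 + 3·4) = (8 − 15, 10 + 12) = (-7, 22); dropping signs (only squares matter) gives (7, 22); check 7² + 22² = 49 + 484 = 533 ✓.
  Scale by k = 2: (2·7, 2·22) = (14, 44).
Step 4: Order so x ≤ y and verify: 14² + 44² = 196 + 1936 = 2132 = n. ✓

n = 2132 = 14² + 44² (one valid representation with x ≤ y).


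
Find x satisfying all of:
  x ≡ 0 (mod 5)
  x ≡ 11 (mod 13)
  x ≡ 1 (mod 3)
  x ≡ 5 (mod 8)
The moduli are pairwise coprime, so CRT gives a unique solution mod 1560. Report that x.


Product of moduli M = 5 · 13 · 3 · 8 = 1560.
Merge one congruence at a time:
  Start: x ≡ 0 (mod 5).
  Combine with x ≡ 11 (mod 13); new modulus lcm = 65.
    Write x = 0 + 5·t and substitute into x ≡ 11 (mod 13): 5·t ≡ 11 − 0 = 11 (mod 13).
    The inverse of 5 mod 13 is 8 (since 5·8 = 40 = 3·13 + 1), so t ≡ 8·11 = 88 ≡ 10 (mod 13).
    Then x = 0 + 5·10 = 50, valid modulo lcm(5, 13) = 65: x ≡ 50 (mod 65).
  Combine with x ≡ 1 (mod 3); new modulus lcm = 195.
    Write x = 50 + 65·t and substitute into x ≡ 1 (mod 3): 65·t ≡ 1 − 50 = -49 (mod 3).
    Reduce coefficients mod 3: 2·t ≡ 2 (mod 3).
    The inverse of 2 mod 3 is 2 (since 2·2 = 4 = 1·3 + 1), so t ≡ 2·2 = 4 ≡ 1 (mod 3).
    Then x = 50 + 65·1 = 115, valid modulo lcm(65, 3) = 195: x ≡ 115 (mod 195).
  Combine with x ≡ 5 (mod 8); new modulus lcm = 1560.
    Write x = 115 + 195·t and substitute into x ≡ 5 (mod 8): 195·t ≡ 5 − 115 = -110 (mod 8).
    Reduce coefficients mod 8: 3·t ≡ 2 (mod 8).
    The inverse of 3 mod 8 is 3 (since 3·3 = 9 = 1·8 + 1), so t ≡ 3·2 = 6 ≡ 6 (mod 8).
    Then x = 115 + 195·6 = 1285, valid modulo lcm(195, 8) = 1560: x ≡ 1285 (mod 1560).
Verify against each original: 1285 mod 5 = 0, 1285 mod 13 = 11, 1285 mod 3 = 1, 1285 mod 8 = 5.

x ≡ 1285 (mod 1560).


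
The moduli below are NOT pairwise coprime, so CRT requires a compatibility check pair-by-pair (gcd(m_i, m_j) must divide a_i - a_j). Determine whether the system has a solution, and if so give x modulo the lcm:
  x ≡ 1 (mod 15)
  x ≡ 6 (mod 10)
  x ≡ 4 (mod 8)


Moduli 15, 10, 8 are not pairwise coprime, so CRT works modulo lcm(m_i) when all pairwise compatibility conditions hold.
Pairwise compatibility: gcd(m_i, m_j) must divide a_i - a_j for every pair.
Merge one congruence at a time:
  Start: x ≡ 1 (mod 15).
  Combine with x ≡ 6 (mod 10): gcd(15, 10) = 5; 6 - 1 = 5, which IS divisible by 5, so compatible.
    Write x = 1 + 15·t and substitute into x ≡ 6 (mod 10): 15·t ≡ 6 − 1 = 5 (mod 10).
    Divide the congruence (and modulus) by g = 5: 3·t ≡ 1 (mod 2).
    Reduce coefficients mod 2: 1·t ≡ 1 (mod 2).
    So t ≡ 1 (mod 2).
    Then x = 1 + 15·1 = 16, valid modulo lcm(15, 10) = 30: x ≡ 16 (mod 30).
  Combine with x ≡ 4 (mod 8): gcd(30, 8) = 2; 4 - 16 = -12, which IS divisible by 2, so compatible.
    Write x = 16 + 30·t and substitute into x ≡ 4 (mod 8): 30·t ≡ 4 − 16 = -12 (mod 8).
    Divide the congruence (and modulus) by g = 2: 15·t ≡ -6 (mod 4).
    Reduce coefficients mod 4: 3·t ≡ 2 (mod 4).
    The inverse of 3 mod 4 is 3 (since 3·3 = 9 = 2·4 + 1), so t ≡ 3·2 = 6 ≡ 2 (mod 4).
    Then x = 16 + 30·2 = 76, valid modulo lcm(30, 8) = 120: x ≡ 76 (mod 120).
Verify: 76 mod 15 = 1, 76 mod 10 = 6, 76 mod 8 = 4.

x ≡ 76 (mod 120).


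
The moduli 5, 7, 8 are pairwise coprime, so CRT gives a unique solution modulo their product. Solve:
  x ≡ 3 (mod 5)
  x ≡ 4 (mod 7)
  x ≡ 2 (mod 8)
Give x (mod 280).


Moduli 5, 7, 8 are pairwise coprime; by CRT there is a unique solution modulo M = 5 · 7 · 8 = 280.
Solve pairwise, accumulating the modulus:
  Start with x ≡ 3 (mod 5).
  Combine with x ≡ 4 (mod 7): since gcd(5, 7) = 1, we get a unique residue mod 35.
    Write x = 3 + 5·t and substitute into x ≡ 4 (mod 7): 5·t ≡ 4 − 3 = 1 (mod 7).
    The inverse of 5 mod 7 is 3 (since 5·3 = 15 = 2·7 + 1), so t ≡ 3·1 = 3 ≡ 3 (mod 7).
    Then x = 3 + 5·3 = 18, valid modulo lcm(5, 7) = 35: x ≡ 18 (mod 35).
  Combine with x ≡ 2 (mod 8): since gcd(35, 8) = 1, we get a unique residue mod 280.
    Write x = 18 + 35·t and substitute into x ≡ 2 (mod 8): 35·t ≡ 2 − 18 = -16 (mod 8).
    Reduce coefficients mod 8: 3·t ≡ 0 (mod 8).
    The inverse of 3 mod 8 is 3 (since 3·3 = 9 = 1·8 + 1), so t ≡ 3·0 = 0 ≡ 0 (mod 8).
    Then x = 18 + 35·0 = 18, valid modulo lcm(35, 8) = 280: x ≡ 18 (mod 280).
Verify: 18 mod 5 = 3 ✓, 18 mod 7 = 4 ✓, 18 mod 8 = 2 ✓.

x ≡ 18 (mod 280).


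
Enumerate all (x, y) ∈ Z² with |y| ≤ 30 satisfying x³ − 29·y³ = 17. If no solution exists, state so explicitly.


The equation is x³ - 29y³ = 17. For fixed y, x³ = 29·y³ + 17, so a solution requires the RHS to be a perfect cube.
Strategy: iterate y from -30 to 30, compute RHS = 29·y³ + 17, and check whether it is a (positive or negative) perfect cube.
Check small values of y:
  y = 0: RHS = 17 is not a perfect cube.
  y = 1: RHS = 46 is not a perfect cube.
  y = -1: RHS = -12 is not a perfect cube.
  y = 2: RHS = 249 is not a perfect cube.
  y = -2: RHS = -215 is not a perfect cube.
  y = 3: RHS = 800 is not a perfect cube.
  y = -3: RHS = -766 is not a perfect cube.
Continuing the search up to |y| = 30 finds no solutions either.
No (x, y) in the scanned range satisfies the equation.

No integer solutions with |y| ≤ 30.


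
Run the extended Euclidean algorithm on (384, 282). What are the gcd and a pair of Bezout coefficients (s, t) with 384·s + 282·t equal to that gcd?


Euclidean algorithm on (384, 282) — divide until remainder is 0:
  384 = 1 · 282 + 102
  282 = 2 · 102 + 78
  102 = 1 · 78 + 24
  78 = 3 · 24 + 6
  24 = 4 · 6 + 0
gcd(384, 282) = 6.
Track Bezout coefficients alongside the remainders: start with r₀ = 384 = a·1 + b·0 (s = 1, t = 0) and r₁ = 282 = a·0 + b·1 (s = 0, t = 1); each new remainder r_{k+1} = r_{k-1} − q_k·r_k inherits s_{k+1} = s_{k-1} − q_k·s_k, t_{k+1} = t_{k-1} − q_k·t_k, so r_k = a·s_k + b·t_k at every step:
  q = 1: r = 102, s = 1 − 1·0 = 1, t = 0 − 1·1 = -1  (check: 384·1 + 282·(-1) = 102)
  q = 2: r = 78, s = 0 − 2·1 = -2, t = 1 − 2·(-1) = 3  (check: 384·(-2) + 282·3 = 78)
  q = 1: r = 24, s = 1 − 1·(-2) = 3, t = -1 − 1·3 = -4  (check: 384·3 + 282·(-4) = 24)
  q = 3: r = 6, s = -2 − 3·3 = -11, t = 3 − 3·(-4) = 15  (check: 384·(-11) + 282·15 = 6)
The row with r = 6 (the gcd) gives the Bezout coefficients s = -11, t = 15.
Result: 384 · (-11) + 282 · (15) = 6.

gcd(384, 282) = 6; s = -11, t = 15 (check: 384·(-11) + 282·15 = 6).


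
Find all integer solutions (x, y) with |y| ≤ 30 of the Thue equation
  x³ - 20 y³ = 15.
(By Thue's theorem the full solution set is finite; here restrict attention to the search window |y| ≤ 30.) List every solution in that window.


The equation is x³ - 20y³ = 15. For fixed y, x³ = 20·y³ + 15, so a solution requires the RHS to be a perfect cube.
Strategy: iterate y from -30 to 30, compute RHS = 20·y³ + 15, and check whether it is a (positive or negative) perfect cube.
Check small values of y:
  y = 0: RHS = 15 is not a perfect cube.
  y = 1: RHS = 35 is not a perfect cube.
  y = -1: RHS = -5 is not a perfect cube.
  y = 2: RHS = 175 is not a perfect cube.
  y = -2: RHS = -145 is not a perfect cube.
  y = 3: RHS = 555 is not a perfect cube.
  y = -3: RHS = -525 is not a perfect cube.
Continuing the search up to |y| = 30 finds no solutions either.
No (x, y) in the scanned range satisfies the equation.

No integer solutions with |y| ≤ 30.


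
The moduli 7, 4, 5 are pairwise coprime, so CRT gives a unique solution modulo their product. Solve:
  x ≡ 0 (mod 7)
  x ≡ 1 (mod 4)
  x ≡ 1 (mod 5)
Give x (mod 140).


Moduli 7, 4, 5 are pairwise coprime; by CRT there is a unique solution modulo M = 7 · 4 · 5 = 140.
Solve pairwise, accumulating the modulus:
  Start with x ≡ 0 (mod 7).
  Combine with x ≡ 1 (mod 4): since gcd(7, 4) = 1, we get a unique residue mod 28.
    Write x = 0 + 7·t and substitute into x ≡ 1 (mod 4): 7·t ≡ 1 − 0 = 1 (mod 4).
    Reduce coefficients mod 4: 3·t ≡ 1 (mod 4).
    The inverse of 3 mod 4 is 3 (since 3·3 = 9 = 2·4 + 1), so t ≡ 3·1 = 3 ≡ 3 (mod 4).
    Then x = 0 + 7·3 = 21, valid modulo lcm(7, 4) = 28: x ≡ 21 (mod 28).
  Combine with x ≡ 1 (mod 5): since gcd(28, 5) = 1, we get a unique residue mod 140.
    Write x = 21 + 28·t and substitute into x ≡ 1 (mod 5): 28·t ≡ 1 − 21 = -20 (mod 5).
    Reduce coefficients mod 5: 3·t ≡ 0 (mod 5).
    The inverse of 3 mod 5 is 2 (since 3·2 = 6 = 1·5 + 1), so t ≡ 2·0 = 0 ≡ 0 (mod 5).
    Then x = 21 + 28·0 = 21, valid modulo lcm(28, 5) = 140: x ≡ 21 (mod 140).
Verify: 21 mod 7 = 0 ✓, 21 mod 4 = 1 ✓, 21 mod 5 = 1 ✓.

x ≡ 21 (mod 140).


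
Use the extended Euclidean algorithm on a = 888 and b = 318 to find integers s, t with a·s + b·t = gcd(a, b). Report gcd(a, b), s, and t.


Euclidean algorithm on (888, 318) — divide until remainder is 0:
  888 = 2 · 318 + 252
  318 = 1 · 252 + 66
  252 = 3 · 66 + 54
  66 = 1 · 54 + 12
  54 = 4 · 12 + 6
  12 = 2 · 6 + 0
gcd(888, 318) = 6.
Track Bezout coefficients alongside the remainders: start with r₀ = 888 = a·1 + b·0 (s = 1, t = 0) and r₁ = 318 = a·0 + b·1 (s = 0, t = 1); each new remainder r_{k+1} = r_{k-1} − q_k·r_k inherits s_{k+1} = s_{k-1} − q_k·s_k, t_{k+1} = t_{k-1} − q_k·t_k, so r_k = a·s_k + b·t_k at every step:
  q = 2: r = 252, s = 1 − 2·0 = 1, t = 0 − 2·1 = -2  (check: 888·1 + 318·(-2) = 252)
  q = 1: r = 66, s = 0 − 1·1 = -1, t = 1 − 1·(-2) = 3  (check: 888·(-1) + 318·3 = 66)
  q = 3: r = 54, s = 1 − 3·(-1) = 4, t = -2 − 3·3 = -11  (check: 888·4 + 318·(-11) = 54)
  q = 1: r = 12, s = -1 − 1·4 = -5, t = 3 − 1·(-11) = 14  (check: 888·(-5) + 318·14 = 12)
  q = 4: r = 6, s = 4 − 4·(-5) = 24, t = -11 − 4·14 = -67  (check: 888·24 + 318·(-67) = 6)
The row with r = 6 (the gcd) gives the Bezout coefficients s = 24, t = -67.
Result: 888 · (24) + 318 · (-67) = 6.

gcd(888, 318) = 6; s = 24, t = -67 (check: 888·24 + 318·(-67) = 6).


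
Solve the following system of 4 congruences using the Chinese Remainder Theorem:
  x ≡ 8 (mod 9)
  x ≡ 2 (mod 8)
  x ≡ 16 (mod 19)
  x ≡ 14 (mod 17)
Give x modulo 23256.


Product of moduli M = 9 · 8 · 19 · 17 = 23256.
Merge one congruence at a time:
  Start: x ≡ 8 (mod 9).
  Combine with x ≡ 2 (mod 8); new modulus lcm = 72.
    Write x = 8 + 9·t and substitute into x ≡ 2 (mod 8): 9·t ≡ 2 − 8 = -6 (mod 8).
    Reduce coefficients mod 8: 1·t ≡ 2 (mod 8).
    So t ≡ 2 (mod 8).
    Then x = 8 + 9·2 = 26, valid modulo lcm(9, 8) = 72: x ≡ 26 (mod 72).
  Combine with x ≡ 16 (mod 19); new modulus lcm = 1368.
    Write x = 26 + 72·t and substitute into x ≡ 16 (mod 19): 72·t ≡ 16 − 26 = -10 (mod 19).
    Reduce coefficients mod 19: 15·t ≡ 9 (mod 19).
    The inverse of 15 mod 19 is 14 (since 15·14 = 210 = 11·19 + 1), so t ≡ 14·9 = 126 ≡ 12 (mod 19).
    Then x = 26 + 72·12 = 890, valid modulo lcm(72, 19) = 1368: x ≡ 890 (mod 1368).
  Combine with x ≡ 14 (mod 17); new modulus lcm = 23256.
    Write x = 890 + 1368·t and substitute into x ≡ 14 (mod 17): 1368·t ≡ 14 − 890 = -876 (mod 17).
    Reduce coefficients mod 17: 8·t ≡ 8 (mod 17).
    The inverse of 8 mod 17 is 15 (since 8·15 = 120 = 7·17 + 1), so t ≡ 15·8 = 120 ≡ 1 (mod 17).
    Then x = 890 + 1368·1 = 2258, valid modulo lcm(1368, 17) = 23256: x ≡ 2258 (mod 23256).
Verify against each original: 2258 mod 9 = 8, 2258 mod 8 = 2, 2258 mod 19 = 16, 2258 mod 17 = 14.

x ≡ 2258 (mod 23256).


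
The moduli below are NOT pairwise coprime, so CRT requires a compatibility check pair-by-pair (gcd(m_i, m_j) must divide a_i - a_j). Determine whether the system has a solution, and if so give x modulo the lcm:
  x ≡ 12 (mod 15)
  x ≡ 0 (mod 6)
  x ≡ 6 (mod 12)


Moduli 15, 6, 12 are not pairwise coprime, so CRT works modulo lcm(m_i) when all pairwise compatibility conditions hold.
Pairwise compatibility: gcd(m_i, m_j) must divide a_i - a_j for every pair.
Merge one congruence at a time:
  Start: x ≡ 12 (mod 15).
  Combine with x ≡ 0 (mod 6): gcd(15, 6) = 3; 0 - 12 = -12, which IS divisible by 3, so compatible.
    Write x = 12 + 15·t and substitute into x ≡ 0 (mod 6): 15·t ≡ 0 − 12 = -12 (mod 6).
    Divide the congruence (and modulus) by g = 3: 5·t ≡ -4 (mod 2).
    Reduce coefficients mod 2: 1·t ≡ 0 (mod 2).
    So t ≡ 0 (mod 2).
    Then x = 12 + 15·0 = 12, valid modulo lcm(15, 6) = 30: x ≡ 12 (mod 30).
  Combine with x ≡ 6 (mod 12): gcd(30, 12) = 6; 6 - 12 = -6, which IS divisible by 6, so compatible.
    Write x = 12 + 30·t and substitute into x ≡ 6 (mod 12): 30·t ≡ 6 − 12 = -6 (mod 12).
    Divide the congruence (and modulus) by g = 6: 5·t ≡ -1 (mod 2).
    Reduce coefficients mod 2: 1·t ≡ 1 (mod 2).
    So t ≡ 1 (mod 2).
    Then x = 12 + 30·1 = 42, valid modulo lcm(30, 12) = 60: x ≡ 42 (mod 60).
Verify: 42 mod 15 = 12, 42 mod 6 = 0, 42 mod 12 = 6.

x ≡ 42 (mod 60).


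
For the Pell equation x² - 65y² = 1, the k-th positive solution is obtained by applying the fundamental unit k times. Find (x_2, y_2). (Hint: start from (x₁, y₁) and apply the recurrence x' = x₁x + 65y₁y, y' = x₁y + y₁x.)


Step 1: Find the fundamental solution (x₁, y₁) of x² - 65y² = 1.
  Expand √65 as a continued fraction. a₀ = ⌊√65⌋ = 8; iterate m_{k+1} = d_k·a_k − m_k, d_{k+1} = (65 − m_{k+1}²)/d_k, a_{k+1} = ⌊(a₀ + m_{k+1})/d_{k+1}⌋ (starting m₀ = 0, d₀ = 1), with convergents p_k = a_k·p_{k-1} + p_{k-2}, q_k = a_k·q_{k-1} + q_{k-2} (p₋₁ = 1, q₋₁ = 0):
  k = 0: a₀ = 8; p₀/q₀ = 8/1; p₀² − 65·q₀² = 64 − 65 = -1.
  k = 1: m = 8, d = 1, a = ⌊(8 + 8)/1⌋ = 16; p/q = (16·8 + 1)/(16·1 + 0) = 129/16; p² − 65·q² = 16641 − 16640 = 1.
  The first convergent with p² − 65·q² = 1 gives the fundamental solution (x₁, y₁) = (129, 16).
Step 2: Apply the recurrence (x_{n+1}, y_{n+1}) = (x₁x_n + 65y₁y_n, x₁y_n + y₁x_n) repeatedly.
  From (x_1, y_1) = (129, 16): x_2 = 129·129 + 65·16·16 = 33281; y_2 = 129·16 + 16·129 = 4128.
Step 3: Verify x_2² - 65·y_2² = 1107624961 - 1107624960 = 1 (should be 1). ✓

(x_1, y_1) = (129, 16); (x_2, y_2) = (33281, 4128).


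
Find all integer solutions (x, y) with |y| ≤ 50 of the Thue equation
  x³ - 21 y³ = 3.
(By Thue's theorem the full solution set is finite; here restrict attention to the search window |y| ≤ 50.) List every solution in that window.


The equation is x³ - 21y³ = 3. For fixed y, x³ = 21·y³ + 3, so a solution requires the RHS to be a perfect cube.
Strategy: iterate y from -50 to 50, compute RHS = 21·y³ + 3, and check whether it is a (positive or negative) perfect cube.
Check small values of y:
  y = 0: RHS = 3 is not a perfect cube.
  y = 1: RHS = 24 is not a perfect cube.
  y = -1: RHS = -18 is not a perfect cube.
  y = 2: RHS = 171 is not a perfect cube.
  y = -2: RHS = -165 is not a perfect cube.
  y = 3: RHS = 570 is not a perfect cube.
  y = -3: RHS = -564 is not a perfect cube.
Continuing the search up to |y| = 50 finds no solutions either.
No (x, y) in the scanned range satisfies the equation.

No integer solutions with |y| ≤ 50.


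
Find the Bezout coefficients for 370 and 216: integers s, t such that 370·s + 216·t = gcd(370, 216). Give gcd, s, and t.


Euclidean algorithm on (370, 216) — divide until remainder is 0:
  370 = 1 · 216 + 154
  216 = 1 · 154 + 62
  154 = 2 · 62 + 30
  62 = 2 · 30 + 2
  30 = 15 · 2 + 0
gcd(370, 216) = 2.
Track Bezout coefficients alongside the remainders: start with r₀ = 370 = a·1 + b·0 (s = 1, t = 0) and r₁ = 216 = a·0 + b·1 (s = 0, t = 1); each new remainder r_{k+1} = r_{k-1} − q_k·r_k inherits s_{k+1} = s_{k-1} − q_k·s_k, t_{k+1} = t_{k-1} − q_k·t_k, so r_k = a·s_k + b·t_k at every step:
  q = 1: r = 154, s = 1 − 1·0 = 1, t = 0 − 1·1 = -1  (check: 370·1 + 216·(-1) = 154)
  q = 1: r = 62, s = 0 − 1·1 = -1, t = 1 − 1·(-1) = 2  (check: 370·(-1) + 216·2 = 62)
  q = 2: r = 30, s = 1 − 2·(-1) = 3, t = -1 − 2·2 = -5  (check: 370·3 + 216·(-5) = 30)
  q = 2: r = 2, s = -1 − 2·3 = -7, t = 2 − 2·(-5) = 12  (check: 370·(-7) + 216·12 = 2)
The row with r = 2 (the gcd) gives the Bezout coefficients s = -7, t = 12.
Result: 370 · (-7) + 216 · (12) = 2.

gcd(370, 216) = 2; s = -7, t = 12 (check: 370·(-7) + 216·12 = 2).


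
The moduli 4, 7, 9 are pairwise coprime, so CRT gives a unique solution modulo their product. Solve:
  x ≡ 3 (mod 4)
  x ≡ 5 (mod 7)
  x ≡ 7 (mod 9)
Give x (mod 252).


Moduli 4, 7, 9 are pairwise coprime; by CRT there is a unique solution modulo M = 4 · 7 · 9 = 252.
Solve pairwise, accumulating the modulus:
  Start with x ≡ 3 (mod 4).
  Combine with x ≡ 5 (mod 7): since gcd(4, 7) = 1, we get a unique residue mod 28.
    Write x = 3 + 4·t and substitute into x ≡ 5 (mod 7): 4·t ≡ 5 − 3 = 2 (mod 7).
    The inverse of 4 mod 7 is 2 (since 4·2 = 8 = 1·7 + 1), so t ≡ 2·2 = 4 ≡ 4 (mod 7).
    Then x = 3 + 4·4 = 19, valid modulo lcm(4, 7) = 28: x ≡ 19 (mod 28).
  Combine with x ≡ 7 (mod 9): since gcd(28, 9) = 1, we get a unique residue mod 252.
    Write x = 19 + 28·t and substitute into x ≡ 7 (mod 9): 28·t ≡ 7 − 19 = -12 (mod 9).
    Reduce coefficients mod 9: 1·t ≡ 6 (mod 9).
    So t ≡ 6 (mod 9).
    Then x = 19 + 28·6 = 187, valid modulo lcm(28, 9) = 252: x ≡ 187 (mod 252).
Verify: 187 mod 4 = 3 ✓, 187 mod 7 = 5 ✓, 187 mod 9 = 7 ✓.

x ≡ 187 (mod 252).


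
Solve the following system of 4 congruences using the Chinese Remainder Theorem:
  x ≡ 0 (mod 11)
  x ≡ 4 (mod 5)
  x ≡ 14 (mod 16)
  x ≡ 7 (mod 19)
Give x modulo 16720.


Product of moduli M = 11 · 5 · 16 · 19 = 16720.
Merge one congruence at a time:
  Start: x ≡ 0 (mod 11).
  Combine with x ≡ 4 (mod 5); new modulus lcm = 55.
    Write x = 0 + 11·t and substitute into x ≡ 4 (mod 5): 11·t ≡ 4 − 0 = 4 (mod 5).
    Reduce coefficients mod 5: 1·t ≡ 4 (mod 5).
    So t ≡ 4 (mod 5).
    Then x = 0 + 11·4 = 44, valid modulo lcm(11, 5) = 55: x ≡ 44 (mod 55).
  Combine with x ≡ 14 (mod 16); new modulus lcm = 880.
    Write x = 44 + 55·t and substitute into x ≡ 14 (mod 16): 55·t ≡ 14 − 44 = -30 (mod 16).
    Reduce coefficients mod 16: 7·t ≡ 2 (mod 16).
    The inverse of 7 mod 16 is 7 (since 7·7 = 49 = 3·16 + 1), so t ≡ 7·2 = 14 ≡ 14 (mod 16).
    Then x = 44 + 55·14 = 814, valid modulo lcm(55, 16) = 880: x ≡ 814 (mod 880).
  Combine with x ≡ 7 (mod 19); new modulus lcm = 16720.
    Write x = 814 + 880·t and substitute into x ≡ 7 (mod 19): 880·t ≡ 7 − 814 = -807 (mod 19).
    Reduce coefficients mod 19: 6·t ≡ 10 (mod 19).
    The inverse of 6 mod 19 is 16 (since 6·16 = 96 = 5·19 + 1), so t ≡ 16·10 = 160 ≡ 8 (mod 19).
    Then x = 814 + 880·8 = 7854, valid modulo lcm(880, 19) = 16720: x ≡ 7854 (mod 16720).
Verify against each original: 7854 mod 11 = 0, 7854 mod 5 = 4, 7854 mod 16 = 14, 7854 mod 19 = 7.

x ≡ 7854 (mod 16720).


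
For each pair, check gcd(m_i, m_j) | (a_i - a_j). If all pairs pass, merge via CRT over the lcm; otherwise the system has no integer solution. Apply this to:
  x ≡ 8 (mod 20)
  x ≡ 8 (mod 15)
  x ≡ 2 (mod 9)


Moduli 20, 15, 9 are not pairwise coprime, so CRT works modulo lcm(m_i) when all pairwise compatibility conditions hold.
Pairwise compatibility: gcd(m_i, m_j) must divide a_i - a_j for every pair.
Merge one congruence at a time:
  Start: x ≡ 8 (mod 20).
  Combine with x ≡ 8 (mod 15): gcd(20, 15) = 5; 8 - 8 = 0, which IS divisible by 5, so compatible.
    Write x = 8 + 20·t and substitute into x ≡ 8 (mod 15): 20·t ≡ 8 − 8 = 0 (mod 15).
    Divide the congruence (and modulus) by g = 5: 4·t ≡ 0 (mod 3).
    Reduce coefficients mod 3: 1·t ≡ 0 (mod 3).
    So t ≡ 0 (mod 3).
    Then x = 8 + 20·0 = 8, valid modulo lcm(20, 15) = 60: x ≡ 8 (mod 60).
  Combine with x ≡ 2 (mod 9): gcd(60, 9) = 3; 2 - 8 = -6, which IS divisible by 3, so compatible.
    Write x = 8 + 60·t and substitute into x ≡ 2 (mod 9): 60·t ≡ 2 − 8 = -6 (mod 9).
    Divide the congruence (and modulus) by g = 3: 20·t ≡ -2 (mod 3).
    Reduce coefficients mod 3: 2·t ≡ 1 (mod 3).
    The inverse of 2 mod 3 is 2 (since 2·2 = 4 = 1·3 + 1), so t ≡ 2·1 = 2 ≡ 2 (mod 3).
    Then x = 8 + 60·2 = 128, valid modulo lcm(60, 9) = 180: x ≡ 128 (mod 180).
Verify: 128 mod 20 = 8, 128 mod 15 = 8, 128 mod 9 = 2.

x ≡ 128 (mod 180).


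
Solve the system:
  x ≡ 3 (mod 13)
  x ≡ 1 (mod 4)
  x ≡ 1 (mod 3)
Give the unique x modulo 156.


Moduli 13, 4, 3 are pairwise coprime; by CRT there is a unique solution modulo M = 13 · 4 · 3 = 156.
Solve pairwise, accumulating the modulus:
  Start with x ≡ 3 (mod 13).
  Combine with x ≡ 1 (mod 4): since gcd(13, 4) = 1, we get a unique residue mod 52.
    Write x = 3 + 13·t and substitute into x ≡ 1 (mod 4): 13·t ≡ 1 − 3 = -2 (mod 4).
    Reduce coefficients mod 4: 1·t ≡ 2 (mod 4).
    So t ≡ 2 (mod 4).
    Then x = 3 + 13·2 = 29, valid modulo lcm(13, 4) = 52: x ≡ 29 (mod 52).
  Combine with x ≡ 1 (mod 3): since gcd(52, 3) = 1, we get a unique residue mod 156.
    Write x = 29 + 52·t and substitute into x ≡ 1 (mod 3): 52·t ≡ 1 − 29 = -28 (mod 3).
    Reduce coefficients mod 3: 1·t ≡ 2 (mod 3).
    So t ≡ 2 (mod 3).
    Then x = 29 + 52·2 = 133, valid modulo lcm(52, 3) = 156: x ≡ 133 (mod 156).
Verify: 133 mod 13 = 3 ✓, 133 mod 4 = 1 ✓, 133 mod 3 = 1 ✓.

x ≡ 133 (mod 156).


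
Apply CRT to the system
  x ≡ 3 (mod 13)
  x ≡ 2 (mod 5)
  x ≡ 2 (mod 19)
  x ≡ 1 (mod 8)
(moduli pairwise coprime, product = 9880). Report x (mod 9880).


Product of moduli M = 13 · 5 · 19 · 8 = 9880.
Merge one congruence at a time:
  Start: x ≡ 3 (mod 13).
  Combine with x ≡ 2 (mod 5); new modulus lcm = 65.
    Write x = 3 + 13·t and substitute into x ≡ 2 (mod 5): 13·t ≡ 2 − 3 = -1 (mod 5).
    Reduce coefficients mod 5: 3·t ≡ 4 (mod 5).
    The inverse of 3 mod 5 is 2 (since 3·2 = 6 = 1·5 + 1), so t ≡ 2·4 = 8 ≡ 3 (mod 5).
    Then x = 3 + 13·3 = 42, valid modulo lcm(13, 5) = 65: x ≡ 42 (mod 65).
  Combine with x ≡ 2 (mod 19); new modulus lcm = 1235.
    Write x = 42 + 65·t and substitute into x ≡ 2 (mod 19): 65·t ≡ 2 − 42 = -40 (mod 19).
    Reduce coefficients mod 19: 8·t ≡ 17 (mod 19).
    The inverse of 8 mod 19 is 12 (since 8·12 = 96 = 5·19 + 1), so t ≡ 12·17 = 204 ≡ 14 (mod 19).
    Then x = 42 + 65·14 = 952, valid modulo lcm(65, 19) = 1235: x ≡ 952 (mod 1235).
  Combine with x ≡ 1 (mod 8); new modulus lcm = 9880.
    Write x = 952 + 1235·t and substitute into x ≡ 1 (mod 8): 1235·t ≡ 1 − 952 = -951 (mod 8).
    Reduce coefficients mod 8: 3·t ≡ 1 (mod 8).
    The inverse of 3 mod 8 is 3 (since 3·3 = 9 = 1·8 + 1), so t ≡ 3·1 = 3 ≡ 3 (mod 8).
    Then x = 952 + 1235·3 = 4657, valid modulo lcm(1235, 8) = 9880: x ≡ 4657 (mod 9880).
Verify against each original: 4657 mod 13 = 3, 4657 mod 5 = 2, 4657 mod 19 = 2, 4657 mod 8 = 1.

x ≡ 4657 (mod 9880).


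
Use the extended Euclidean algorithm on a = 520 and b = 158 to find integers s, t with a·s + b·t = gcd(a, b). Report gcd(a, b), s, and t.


Euclidean algorithm on (520, 158) — divide until remainder is 0:
  520 = 3 · 158 + 46
  158 = 3 · 46 + 20
  46 = 2 · 20 + 6
  20 = 3 · 6 + 2
  6 = 3 · 2 + 0
gcd(520, 158) = 2.
Track Bezout coefficients alongside the remainders: start with r₀ = 520 = a·1 + b·0 (s = 1, t = 0) and r₁ = 158 = a·0 + b·1 (s = 0, t = 1); each new remainder r_{k+1} = r_{k-1} − q_k·r_k inherits s_{k+1} = s_{k-1} − q_k·s_k, t_{k+1} = t_{k-1} − q_k·t_k, so r_k = a·s_k + b·t_k at every step:
  q = 3: r = 46, s = 1 − 3·0 = 1, t = 0 − 3·1 = -3  (check: 520·1 + 158·(-3) = 46)
  q = 3: r = 20, s = 0 − 3·1 = -3, t = 1 − 3·(-3) = 10  (check: 520·(-3) + 158·10 = 20)
  q = 2: r = 6, s = 1 − 2·(-3) = 7, t = -3 − 2·10 = -23  (check: 520·7 + 158·(-23) = 6)
  q = 3: r = 2, s = -3 − 3·7 = -24, t = 10 − 3·(-23) = 79  (check: 520·(-24) + 158·79 = 2)
The row with r = 2 (the gcd) gives the Bezout coefficients s = -24, t = 79.
Result: 520 · (-24) + 158 · (79) = 2.

gcd(520, 158) = 2; s = -24, t = 79 (check: 520·(-24) + 158·79 = 2).


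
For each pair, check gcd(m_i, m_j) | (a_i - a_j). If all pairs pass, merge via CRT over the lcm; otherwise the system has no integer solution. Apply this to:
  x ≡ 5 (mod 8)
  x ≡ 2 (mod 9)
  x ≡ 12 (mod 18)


Moduli 8, 9, 18 are not pairwise coprime, so CRT works modulo lcm(m_i) when all pairwise compatibility conditions hold.
Pairwise compatibility: gcd(m_i, m_j) must divide a_i - a_j for every pair.
Merge one congruence at a time:
  Start: x ≡ 5 (mod 8).
  Combine with x ≡ 2 (mod 9): gcd(8, 9) = 1; 2 - 5 = -3, which IS divisible by 1, so compatible.
    Write x = 5 + 8·t and substitute into x ≡ 2 (mod 9): 8·t ≡ 2 − 5 = -3 (mod 9).
    Reduce coefficients mod 9: 8·t ≡ 6 (mod 9).
    The inverse of 8 mod 9 is 8 (since 8·8 = 64 = 7·9 + 1), so t ≡ 8·6 = 48 ≡ 3 (mod 9).
    Then x = 5 + 8·3 = 29, valid modulo lcm(8, 9) = 72: x ≡ 29 (mod 72).
  Combine with x ≡ 12 (mod 18): gcd(72, 18) = 18, and 12 - 29 = -17 is NOT divisible by 18.
    ⇒ system is inconsistent (no integer solution).

No solution (the system is inconsistent).


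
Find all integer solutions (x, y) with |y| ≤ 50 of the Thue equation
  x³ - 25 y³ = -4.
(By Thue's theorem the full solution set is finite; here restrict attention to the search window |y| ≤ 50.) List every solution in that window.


The equation is x³ - 25y³ = -4. For fixed y, x³ = 25·y³ − 4, so a solution requires the RHS to be a perfect cube.
Strategy: iterate y from -50 to 50, compute RHS = 25·y³ − 4, and check whether it is a (positive or negative) perfect cube.
Check small values of y:
  y = 0: RHS = -4 is not a perfect cube.
  y = 1: RHS = 21 is not a perfect cube.
  y = -1: RHS = -29 is not a perfect cube.
  y = 2: RHS = 196 is not a perfect cube.
  y = -2: RHS = -204 is not a perfect cube.
  y = 3: RHS = 671 is not a perfect cube.
  y = -3: RHS = -679 is not a perfect cube.
Continuing the search up to |y| = 50 finds no solutions either.
No (x, y) in the scanned range satisfies the equation.

No integer solutions with |y| ≤ 50.


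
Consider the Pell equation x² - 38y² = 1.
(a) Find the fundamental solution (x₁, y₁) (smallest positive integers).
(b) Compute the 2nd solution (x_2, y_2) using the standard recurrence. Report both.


Step 1: Find the fundamental solution (x₁, y₁) of x² - 38y² = 1.
  Expand √38 as a continued fraction. a₀ = ⌊√38⌋ = 6; iterate m_{k+1} = d_k·a_k − m_k, d_{k+1} = (38 − m_{k+1}²)/d_k, a_{k+1} = ⌊(a₀ + m_{k+1})/d_{k+1}⌋ (starting m₀ = 0, d₀ = 1), with convergents p_k = a_k·p_{k-1} + p_{k-2}, q_k = a_k·q_{k-1} + q_{k-2} (p₋₁ = 1, q₋₁ = 0):
  k = 0: a₀ = 6; p₀/q₀ = 6/1; p₀² − 38·q₀² = 36 − 38 = -2.
  k = 1: m = 6, d = 2, a = ⌊(6 + 6)/2⌋ = 6; p/q = (6·6 + 1)/(6·1 + 0) = 37/6; p² − 38·q² = 1369 − 1368 = 1.
  The first convergent with p² − 38·q² = 1 gives the fundamental solution (x₁, y₁) = (37, 6).
Step 2: Apply the recurrence (x_{n+1}, y_{n+1}) = (x₁x_n + 38y₁y_n, x₁y_n + y₁x_n) repeatedly.
  From (x_1, y_1) = (37, 6): x_2 = 37·37 + 38·6·6 = 2737; y_2 = 37·6 + 6·37 = 444.
Step 3: Verify x_2² - 38·y_2² = 7491169 - 7491168 = 1 (should be 1). ✓

(x_1, y_1) = (37, 6); (x_2, y_2) = (2737, 444).


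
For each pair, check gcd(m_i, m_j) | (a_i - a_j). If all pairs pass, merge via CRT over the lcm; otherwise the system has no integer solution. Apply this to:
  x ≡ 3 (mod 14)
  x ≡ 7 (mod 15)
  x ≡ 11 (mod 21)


Moduli 14, 15, 21 are not pairwise coprime, so CRT works modulo lcm(m_i) when all pairwise compatibility conditions hold.
Pairwise compatibility: gcd(m_i, m_j) must divide a_i - a_j for every pair.
Merge one congruence at a time:
  Start: x ≡ 3 (mod 14).
  Combine with x ≡ 7 (mod 15): gcd(14, 15) = 1; 7 - 3 = 4, which IS divisible by 1, so compatible.
    Write x = 3 + 14·t and substitute into x ≡ 7 (mod 15): 14·t ≡ 7 − 3 = 4 (mod 15).
    The inverse of 14 mod 15 is 14 (since 14·14 = 196 = 13·15 + 1), so t ≡ 14·4 = 56 ≡ 11 (mod 15).
    Then x = 3 + 14·11 = 157, valid modulo lcm(14, 15) = 210: x ≡ 157 (mod 210).
  Combine with x ≡ 11 (mod 21): gcd(210, 21) = 21, and 11 - 157 = -146 is NOT divisible by 21.
    ⇒ system is inconsistent (no integer solution).

No solution (the system is inconsistent).


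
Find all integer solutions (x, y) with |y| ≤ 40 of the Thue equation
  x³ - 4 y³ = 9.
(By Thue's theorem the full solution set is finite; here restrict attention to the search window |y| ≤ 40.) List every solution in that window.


The equation is x³ - 4y³ = 9. For fixed y, x³ = 4·y³ + 9, so a solution requires the RHS to be a perfect cube.
Strategy: iterate y from -40 to 40, compute RHS = 4·y³ + 9, and check whether it is a (positive or negative) perfect cube.
Check small values of y:
  y = 0: RHS = 9 is not a perfect cube.
  y = 1: RHS = 13 is not a perfect cube.
  y = -1: RHS = 5 is not a perfect cube.
  y = 2: RHS = 41 is not a perfect cube.
  y = -2: RHS = -23 is not a perfect cube.
  y = 3: RHS = 117 is not a perfect cube.
  y = -3: RHS = -99 is not a perfect cube.
Continuing the search up to |y| = 40 finds no solutions either.
No (x, y) in the scanned range satisfies the equation.

No integer solutions with |y| ≤ 40.


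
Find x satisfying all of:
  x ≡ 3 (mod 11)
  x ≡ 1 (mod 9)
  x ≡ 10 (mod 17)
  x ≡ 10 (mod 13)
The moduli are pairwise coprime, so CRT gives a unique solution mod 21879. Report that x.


Product of moduli M = 11 · 9 · 17 · 13 = 21879.
Merge one congruence at a time:
  Start: x ≡ 3 (mod 11).
  Combine with x ≡ 1 (mod 9); new modulus lcm = 99.
    Write x = 3 + 11·t and substitute into x ≡ 1 (mod 9): 11·t ≡ 1 − 3 = -2 (mod 9).
    Reduce coefficients mod 9: 2·t ≡ 7 (mod 9).
    The inverse of 2 mod 9 is 5 (since 2·5 = 10 = 1·9 + 1), so t ≡ 5·7 = 35 ≡ 8 (mod 9).
    Then x = 3 + 11·8 = 91, valid modulo lcm(11, 9) = 99: x ≡ 91 (mod 99).
  Combine with x ≡ 10 (mod 17); new modulus lcm = 1683.
    Write x = 91 + 99·t and substitute into x ≡ 10 (mod 17): 99·t ≡ 10 − 91 = -81 (mod 17).
    Reduce coefficients mod 17: 14·t ≡ 4 (mod 17).
    The inverse of 14 mod 17 is 11 (since 14·11 = 154 = 9·17 + 1), so t ≡ 11·4 = 44 ≡ 10 (mod 17).
    Then x = 91 + 99·10 = 1081, valid modulo lcm(99, 17) = 1683: x ≡ 1081 (mod 1683).
  Combine with x ≡ 10 (mod 13); new modulus lcm = 21879.
    Write x = 1081 + 1683·t and substitute into x ≡ 10 (mod 13): 1683·t ≡ 10 − 1081 = -1071 (mod 13).
    Reduce coefficients mod 13: 6·t ≡ 8 (mod 13).
    The inverse of 6 mod 13 is 11 (since 6·11 = 66 = 5·13 + 1), so t ≡ 11·8 = 88 ≡ 10 (mod 13).
    Then x = 1081 + 1683·10 = 17911, valid modulo lcm(1683, 13) = 21879: x ≡ 17911 (mod 21879).
Verify against each original: 17911 mod 11 = 3, 17911 mod 9 = 1, 17911 mod 17 = 10, 17911 mod 13 = 10.

x ≡ 17911 (mod 21879).


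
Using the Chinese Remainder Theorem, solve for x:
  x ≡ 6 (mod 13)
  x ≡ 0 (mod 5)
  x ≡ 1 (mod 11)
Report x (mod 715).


Moduli 13, 5, 11 are pairwise coprime; by CRT there is a unique solution modulo M = 13 · 5 · 11 = 715.
Solve pairwise, accumulating the modulus:
  Start with x ≡ 6 (mod 13).
  Combine with x ≡ 0 (mod 5): since gcd(13, 5) = 1, we get a unique residue mod 65.
    Write x = 6 + 13·t and substitute into x ≡ 0 (mod 5): 13·t ≡ 0 − 6 = -6 (mod 5).
    Reduce coefficients mod 5: 3·t ≡ 4 (mod 5).
    The inverse of 3 mod 5 is 2 (since 3·2 = 6 = 1·5 + 1), so t ≡ 2·4 = 8 ≡ 3 (mod 5).
    Then x = 6 + 13·3 = 45, valid modulo lcm(13, 5) = 65: x ≡ 45 (mod 65).
  Combine with x ≡ 1 (mod 11): since gcd(65, 11) = 1, we get a unique residue mod 715.
    Write x = 45 + 65·t and substitute into x ≡ 1 (mod 11): 65·t ≡ 1 − 45 = -44 (mod 11).
    Reduce coefficients mod 11: 10·t ≡ 0 (mod 11).
    The inverse of 10 mod 11 is 10 (since 10·10 = 100 = 9·11 + 1), so t ≡ 10·0 = 0 ≡ 0 (mod 11).
    Then x = 45 + 65·0 = 45, valid modulo lcm(65, 11) = 715: x ≡ 45 (mod 715).
Verify: 45 mod 13 = 6 ✓, 45 mod 5 = 0 ✓, 45 mod 11 = 1 ✓.

x ≡ 45 (mod 715).


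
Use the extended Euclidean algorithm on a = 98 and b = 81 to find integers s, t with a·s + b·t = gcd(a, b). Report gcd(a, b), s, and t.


Euclidean algorithm on (98, 81) — divide until remainder is 0:
  98 = 1 · 81 + 17
  81 = 4 · 17 + 13
  17 = 1 · 13 + 4
  13 = 3 · 4 + 1
  4 = 4 · 1 + 0
gcd(98, 81) = 1.
Track Bezout coefficients alongside the remainders: start with r₀ = 98 = a·1 + b·0 (s = 1, t = 0) and r₁ = 81 = a·0 + b·1 (s = 0, t = 1); each new remainder r_{k+1} = r_{k-1} − q_k·r_k inherits s_{k+1} = s_{k-1} − q_k·s_k, t_{k+1} = t_{k-1} − q_k·t_k, so r_k = a·s_k + b·t_k at every step:
  q = 1: r = 17, s = 1 − 1·0 = 1, t = 0 − 1·1 = -1  (check: 98·1 + 81·(-1) = 17)
  q = 4: r = 13, s = 0 − 4·1 = -4, t = 1 − 4·(-1) = 5  (check: 98·(-4) + 81·5 = 13)
  q = 1: r = 4, s = 1 − 1·(-4) = 5, t = -1 − 1·5 = -6  (check: 98·5 + 81·(-6) = 4)
  q = 3: r = 1, s = -4 − 3·5 = -19, t = 5 − 3·(-6) = 23  (check: 98·(-19) + 81·23 = 1)
The row with r = 1 (the gcd) gives the Bezout coefficients s = -19, t = 23.
Result: 98 · (-19) + 81 · (23) = 1.

gcd(98, 81) = 1; s = -19, t = 23 (check: 98·(-19) + 81·23 = 1).
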